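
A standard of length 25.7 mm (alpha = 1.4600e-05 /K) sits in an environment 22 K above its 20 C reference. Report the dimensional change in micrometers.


dL = L * alpha * dT
= 25.7 * 1.4600e-05 * 22
= 0.0082548 mm
dL_um = 0.0082548 * 1000 = 8.2548 um

8.2548


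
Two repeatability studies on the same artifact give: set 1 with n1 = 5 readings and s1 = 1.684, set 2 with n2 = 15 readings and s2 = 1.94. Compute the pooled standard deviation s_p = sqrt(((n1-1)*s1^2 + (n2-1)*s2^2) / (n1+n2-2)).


s_p = sqrt(((n1-1)*s1^2 + (n2-1)*s2^2) / (n1+n2-2))
numerator = (5-1)*1.684^2 + (15-1)*1.94^2 = 11.343424 + 52.6904 = 64.033824
denominator = 5 + 15 - 2 = 18
s_p^2 = 64.033824 / 18 = 3.5574347
s_p = sqrt(3.5574347) = 1.8861

1.8861


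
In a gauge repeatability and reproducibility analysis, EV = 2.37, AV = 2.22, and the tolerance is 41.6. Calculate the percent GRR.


GRR = sqrt(EV^2 + AV^2) = sqrt(2.37^2 + 2.22^2) = 3.2473528
%GRR = GRR / tol * 100 = 3.2473528 / 41.6 * 100
%GRR = 7.8061

7.8061


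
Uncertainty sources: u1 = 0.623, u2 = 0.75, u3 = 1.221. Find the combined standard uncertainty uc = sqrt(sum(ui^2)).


uc = sqrt(0.623^2 + 0.75^2 + 1.221^2)
uc = sqrt(2.44147)
uc = 1.5625

1.5625


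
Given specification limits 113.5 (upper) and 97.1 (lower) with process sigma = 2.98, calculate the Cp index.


Cp = (USL - LSL) / (6 * sigma)
= (113.5 - 97.1) / (6 * 2.98)
= 16.4000 / 17.8800
= 0.9172

0.9172


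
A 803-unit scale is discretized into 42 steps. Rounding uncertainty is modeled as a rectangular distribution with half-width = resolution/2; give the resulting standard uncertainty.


resolution = range / divisions
resolution = 803 / 42 = 19.119048
u_res = resolution / (2*sqrt(3))
u_res = 19.119048 / 3.4641016
u_res = 5.5192

5.5192


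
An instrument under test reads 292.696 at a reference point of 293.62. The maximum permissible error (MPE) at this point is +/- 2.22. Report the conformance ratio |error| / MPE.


e = indication - reference = 292.696 - 293.62 = -0.9240
|e| = 0.9240
ratio = |e| / MPE = 0.9240 / 2.22
ratio = 0.4162

0.4162


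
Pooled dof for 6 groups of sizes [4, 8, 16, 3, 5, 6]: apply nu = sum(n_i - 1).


nu = sum_i (n_i - 1)
nu = ((4 - 1) + (8 - 1) + (16 - 1) + (3 - 1) + (5 - 1) + (6 - 1))
nu = 3 + 7 + 15 + 2 + 4 + 5
nu = 36

36


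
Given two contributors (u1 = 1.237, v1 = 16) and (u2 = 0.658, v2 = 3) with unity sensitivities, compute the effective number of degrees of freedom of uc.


uc = sqrt(u1^2 + u2^2) = sqrt(1.237^2 + 0.658^2) = 1.4011185
v_eff = uc^4 / (u1^4/v1 + u2^4/v2)
= 1.4011185^4 / (1.237^4/16 + 0.658^4/3)
= 3.8538914 / 0.20882451
v_eff = 18.4552

18.4552


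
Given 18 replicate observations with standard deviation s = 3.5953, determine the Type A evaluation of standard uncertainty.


u_A = s / sqrt(n)
u_A = 3.5953 / sqrt(18)
u_A = 3.5953 / 4.2426407
u_A = 0.8474

0.8474


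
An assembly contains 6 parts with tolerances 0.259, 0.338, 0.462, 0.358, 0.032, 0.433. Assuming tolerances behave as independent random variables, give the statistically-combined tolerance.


RSS = sqrt(0.259^2 + 0.338^2 + 0.462^2 + 0.358^2 + 0.032^2 + 0.433^2)
= sqrt(0.711446)
= 0.8435

0.8435


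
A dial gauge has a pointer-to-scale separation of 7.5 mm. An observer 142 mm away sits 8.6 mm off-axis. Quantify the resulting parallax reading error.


error = h * offset / d
= 7.5 * 8.6 / 142
= 0.4542

0.4542


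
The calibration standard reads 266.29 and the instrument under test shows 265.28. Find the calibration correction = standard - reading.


Correction = standard - reading
= 266.29 - 265.28
= 1.0100

1.0100


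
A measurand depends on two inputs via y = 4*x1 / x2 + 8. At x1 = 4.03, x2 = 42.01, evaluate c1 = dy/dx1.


y = 4*x1 / x2 + 8
dy/dx1 = 4/x2
Evaluate at x2 = 42.01: c1 = 4 / 42.01
c1 = 0.0952

0.0952


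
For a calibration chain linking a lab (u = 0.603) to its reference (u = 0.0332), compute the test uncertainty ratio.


TUR = u_lab / u_ref
= 0.603 / 0.0332
= 18.1627

18.1627


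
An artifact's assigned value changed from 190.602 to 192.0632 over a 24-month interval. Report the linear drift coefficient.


rate = (v2 - v1) / months
= (192.0632 - 190.602) / 24
= 1.4612 / 24
= 0.0609

0.0609


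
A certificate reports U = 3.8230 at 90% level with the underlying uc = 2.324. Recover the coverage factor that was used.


k = U / uc
k = 3.8230 / 2.324
k = 1.645

1.645


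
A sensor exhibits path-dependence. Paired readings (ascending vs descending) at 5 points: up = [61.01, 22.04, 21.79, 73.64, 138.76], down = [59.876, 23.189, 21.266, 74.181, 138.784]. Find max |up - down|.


|61.01 - 59.876| = 1.1340
|22.04 - 23.189| = 1.1490
|21.79 - 21.266| = 0.5240
|73.64 - 74.181| = 0.5410
|138.76 - 138.784| = 0.0240
hysteresis = max(diffs) = 1.1490

1.1490


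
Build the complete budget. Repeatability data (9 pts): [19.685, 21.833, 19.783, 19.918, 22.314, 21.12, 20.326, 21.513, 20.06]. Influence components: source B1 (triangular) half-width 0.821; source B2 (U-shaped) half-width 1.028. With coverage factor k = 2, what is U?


mean = (19.685 + 21.833 + 19.783 + 19.918 + 22.314 + 21.12 + 20.326 + 21.513 + 20.06) / 9 = 20.728
s = sqrt(sum((x - mean)^2)/(n-1)) = 0.98432159
u_A = s / sqrt(n) = 0.98432159 / sqrt(9) = 0.3281072
u_B1 = 0.821 / sqrt(6) = 0.33517185
u_B2 = 1.028 / sqrt(2) = 0.72690577
uc = sqrt(0.3281072^2 + 0.33517185^2 + 0.72690577^2) = 0.86509335
U = k * uc = 2 * 0.86509335
U = 1.7302

1.7302


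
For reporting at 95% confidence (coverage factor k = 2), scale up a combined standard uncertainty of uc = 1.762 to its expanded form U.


U = k * uc
U = 2 * 1.762
U = 3.5240

3.5240


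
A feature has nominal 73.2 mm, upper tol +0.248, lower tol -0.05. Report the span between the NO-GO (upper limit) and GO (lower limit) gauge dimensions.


GO = nominal - lower_tol (smallest hole = maximum material condition)
GO = 73.2 - 0.05 = 73.15
NO-GO = nominal + upper_tol (largest hole = least material condition)
NO-GO = 73.2 + 0.248 = 73.448
spread = NO-GO - GO = 73.448 - 73.15 = 0.2980

0.2980


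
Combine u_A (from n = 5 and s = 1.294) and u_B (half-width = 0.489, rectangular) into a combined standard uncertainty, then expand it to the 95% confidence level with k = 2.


u_A = s / sqrt(n) = 1.294 / sqrt(5) = 0.57869439
u_B = half_width / sqrt(3) = 0.489 / sqrt(3) = 0.28232428
uc = sqrt(u_A^2 + u_B^2) = sqrt(0.57869439^2 + 0.28232428^2) = 0.64388989
U = k * uc = 2 * 0.64388989
U = 1.2878

1.2878


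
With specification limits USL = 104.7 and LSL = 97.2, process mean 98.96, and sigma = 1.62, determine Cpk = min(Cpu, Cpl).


Cpu = (USL - mean) / (3*sigma) = (104.7 - 98.96) / (3*1.62) = 1.1811
Cpl = (mean - LSL) / (3*sigma) = (98.96 - 97.2) / (3*1.62) = 0.3621
Cpk = min(Cpu, Cpl) = 0.3621

0.3621


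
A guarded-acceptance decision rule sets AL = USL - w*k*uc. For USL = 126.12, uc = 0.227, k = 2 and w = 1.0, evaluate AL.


U = k * uc = 2 * 0.227 = 0.454
guard band g = w * U = 1.0 * 0.454 = 0.454
AL = USL - g = 126.12 - 0.454
AL = 125.6660

125.6660


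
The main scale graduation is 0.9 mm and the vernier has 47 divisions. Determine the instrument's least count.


LC = MSD / n_div
= 0.9 / 47
= 0.0191

0.0191


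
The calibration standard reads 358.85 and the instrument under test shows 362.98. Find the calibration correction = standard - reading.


Correction = standard - reading
= 358.85 - 362.98
= -4.1300

-4.1300


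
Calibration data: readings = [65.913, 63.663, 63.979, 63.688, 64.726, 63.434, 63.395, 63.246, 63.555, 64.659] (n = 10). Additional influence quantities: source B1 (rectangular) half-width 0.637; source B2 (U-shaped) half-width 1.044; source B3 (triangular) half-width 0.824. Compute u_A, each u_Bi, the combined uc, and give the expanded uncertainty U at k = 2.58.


mean = (65.913 + 63.663 + 63.979 + 63.688 + 64.726 + 63.434 + 63.395 + 63.246 + 63.555 + 64.659) / 10 = 64.0258
s = sqrt(sum((x - mean)^2)/(n-1)) = 0.83523421
u_A = s / sqrt(n) = 0.83523421 / sqrt(10) = 0.26412425
u_B1 = 0.637 / sqrt(3) = 0.36777212
u_B2 = 1.044 / sqrt(2) = 0.73821948
u_B3 = 0.824 / sqrt(6) = 0.33639659
uc = sqrt(0.26412425^2 + 0.36777212^2 + 0.73821948^2 + 0.33639659^2) = 0.92905792
U = k * uc = 2.58 * 0.92905792
U = 2.3970

2.3970


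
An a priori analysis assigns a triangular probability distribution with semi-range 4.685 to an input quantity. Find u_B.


u_B = half_width / sqrt(6)
u_B = 4.685 / 2.4494897
u_B = 1.9126

1.9126


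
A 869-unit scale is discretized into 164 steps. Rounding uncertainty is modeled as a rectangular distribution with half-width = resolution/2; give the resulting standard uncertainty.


resolution = range / divisions
resolution = 869 / 164 = 5.2987805
u_res = resolution / (2*sqrt(3))
u_res = 5.2987805 / 3.4641016
u_res = 1.5296

1.5296


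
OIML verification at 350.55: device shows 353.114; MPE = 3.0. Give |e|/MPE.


e = indication - reference = 353.114 - 350.55 = 2.5640
|e| = 2.5640
ratio = |e| / MPE = 2.5640 / 3.0
ratio = 0.8547

0.8547


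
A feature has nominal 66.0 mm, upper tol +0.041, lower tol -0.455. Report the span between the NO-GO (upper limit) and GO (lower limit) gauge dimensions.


GO = nominal - lower_tol (smallest hole = maximum material condition)
GO = 66.0 - 0.455 = 65.545
NO-GO = nominal + upper_tol (largest hole = least material condition)
NO-GO = 66.0 + 0.041 = 66.041
spread = NO-GO - GO = 66.041 - 65.545 = 0.4960

0.4960


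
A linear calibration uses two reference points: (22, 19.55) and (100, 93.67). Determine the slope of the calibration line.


slope = (y2 - y1) / (x2 - x1)
= (93.67 - 19.55) / (100 - 22)
= 74.1200 / 78
= 0.9503

0.9503


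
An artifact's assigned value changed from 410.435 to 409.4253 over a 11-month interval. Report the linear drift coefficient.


rate = (v2 - v1) / months
= (409.4253 - 410.435) / 11
= -1.0097 / 11
= -0.0918

-0.0918


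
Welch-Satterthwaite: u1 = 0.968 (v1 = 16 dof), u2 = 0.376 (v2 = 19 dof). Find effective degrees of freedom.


uc = sqrt(u1^2 + u2^2) = sqrt(0.968^2 + 0.376^2) = 1.0384604
v_eff = uc^4 / (u1^4/v1 + u2^4/v2)
= 1.0384604^4 / (0.968^4/16 + 0.376^4/19)
= 1.1629466 / 0.05592783
v_eff = 20.7937

20.7937


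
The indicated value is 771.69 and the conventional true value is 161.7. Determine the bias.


Systematic error = measured - true
= 771.69 - 161.7
= 609.9900

609.9900


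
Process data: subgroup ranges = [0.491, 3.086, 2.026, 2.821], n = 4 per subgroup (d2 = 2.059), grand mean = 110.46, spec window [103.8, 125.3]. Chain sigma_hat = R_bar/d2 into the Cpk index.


R_bar = (0.491 + 3.086 + 2.026 + 2.821) / 4 = 2.106
sigma = R_bar / d2 = 2.106 / 2.059 = 1.0228266
Cp = (USL - LSL)/(6*sigma) = (125.3 - 103.8)/(6*1.0228266) = 3.5034
Cpu = (125.3 - 110.46)/(3*1.0228266) = 4.8363
Cpl = (110.46 - 103.8)/(3*1.0228266) = 2.1705
Cpk = min(Cpu, Cpl) = 2.1705

2.1705


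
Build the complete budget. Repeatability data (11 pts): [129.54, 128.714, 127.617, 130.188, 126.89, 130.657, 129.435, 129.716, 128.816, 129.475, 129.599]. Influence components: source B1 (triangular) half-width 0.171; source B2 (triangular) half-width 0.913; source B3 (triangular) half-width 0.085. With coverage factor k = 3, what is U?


mean = (129.54 + 128.714 + 127.617 + 130.188 + 126.89 + 130.657 + 129.435 + 129.716 + 128.816 + 129.475 + 129.599) / 11 = 129.1497273
s = sqrt(sum((x - mean)^2)/(n-1)) = 1.0940174
u_A = s / sqrt(n) = 1.0940174 / sqrt(11) = 0.32985866
u_B1 = 0.171 / sqrt(6) = 0.069810458
u_B2 = 0.913 / sqrt(6) = 0.37273069
u_B3 = 0.085 / sqrt(6) = 0.034701105
uc = sqrt(0.32985866^2 + 0.069810458^2 + 0.37273069^2 + 0.034701105^2) = 0.50379814
U = k * uc = 3 * 0.50379814
U = 1.5114

1.5114


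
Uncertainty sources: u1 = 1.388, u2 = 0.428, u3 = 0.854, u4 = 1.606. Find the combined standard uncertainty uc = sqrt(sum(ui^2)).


uc = sqrt(1.388^2 + 0.428^2 + 0.854^2 + 1.606^2)
uc = sqrt(5.41828)
uc = 2.3277

2.3277


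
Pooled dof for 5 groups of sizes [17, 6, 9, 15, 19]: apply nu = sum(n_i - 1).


nu = sum_i (n_i - 1)
nu = ((17 - 1) + (6 - 1) + (9 - 1) + (15 - 1) + (19 - 1))
nu = 16 + 5 + 8 + 14 + 18
nu = 61

61


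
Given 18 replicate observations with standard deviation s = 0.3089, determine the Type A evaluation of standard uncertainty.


u_A = s / sqrt(n)
u_A = 0.3089 / sqrt(18)
u_A = 0.3089 / 4.2426407
u_A = 0.0728

0.0728


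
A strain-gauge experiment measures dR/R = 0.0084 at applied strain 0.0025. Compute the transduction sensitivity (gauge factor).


GF = (dR/R) / epsilon
= 0.0084 / 0.0025
= 3.3600

3.3600


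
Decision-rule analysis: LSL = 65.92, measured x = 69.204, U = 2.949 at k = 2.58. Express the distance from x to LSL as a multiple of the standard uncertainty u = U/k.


u = U / k = 2.949 / 2.58 = 1.1430233
margin = |LSL - x| = |65.92 - 69.204| = 3.284
z = margin / u = 3.284 / 1.1430233
z = 2.8731

2.8731


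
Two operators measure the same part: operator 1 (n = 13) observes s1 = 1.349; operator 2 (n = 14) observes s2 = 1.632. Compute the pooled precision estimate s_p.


s_p = sqrt(((n1-1)*s1^2 + (n2-1)*s2^2) / (n1+n2-2))
numerator = (13-1)*1.349^2 + (14-1)*1.632^2 = 21.837612 + 34.624512 = 56.462124
denominator = 13 + 14 - 2 = 25
s_p^2 = 56.462124 / 25 = 2.258485
s_p = sqrt(2.258485) = 1.5028

1.5028


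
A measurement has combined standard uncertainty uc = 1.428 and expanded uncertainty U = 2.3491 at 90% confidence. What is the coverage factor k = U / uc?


k = U / uc
k = 2.3491 / 1.428
k = 1.645

1.645


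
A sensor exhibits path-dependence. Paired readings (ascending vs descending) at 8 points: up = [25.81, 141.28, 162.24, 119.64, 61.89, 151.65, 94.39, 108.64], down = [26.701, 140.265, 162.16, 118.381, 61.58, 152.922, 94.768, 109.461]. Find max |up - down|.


|25.81 - 26.701| = 0.8910
|141.28 - 140.265| = 1.0150
|162.24 - 162.16| = 0.0800
|119.64 - 118.381| = 1.2590
|61.89 - 61.58| = 0.3100
|151.65 - 152.922| = 1.2720
|94.39 - 94.768| = 0.3780
|108.64 - 109.461| = 0.8210
hysteresis = max(diffs) = 1.2720

1.2720


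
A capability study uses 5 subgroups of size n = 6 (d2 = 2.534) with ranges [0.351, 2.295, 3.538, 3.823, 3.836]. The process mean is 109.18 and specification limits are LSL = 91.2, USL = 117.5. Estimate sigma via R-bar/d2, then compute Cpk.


R_bar = (0.351 + 2.295 + 3.538 + 3.823 + 3.836) / 5 = 2.7686
sigma = R_bar / d2 = 2.7686 / 2.534 = 1.0925809
Cp = (USL - LSL)/(6*sigma) = (117.5 - 91.2)/(6*1.0925809) = 4.0119
Cpu = (117.5 - 109.18)/(3*1.0925809) = 2.5383
Cpl = (109.18 - 91.2)/(3*1.0925809) = 5.4855
Cpk = min(Cpu, Cpl) = 2.5383

2.5383


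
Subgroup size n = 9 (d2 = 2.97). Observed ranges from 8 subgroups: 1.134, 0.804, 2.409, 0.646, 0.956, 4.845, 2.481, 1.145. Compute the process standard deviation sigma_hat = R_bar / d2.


R_bar = (1.134 + 0.804 + 2.409 + 0.646 + 0.956 + 4.845 + 2.481 + 1.145) / 8
R_bar = 14.42 / 8 = 1.8025
sigma_hat = R_bar / d2 = 1.8025 / 2.97 = 0.6069

0.6069


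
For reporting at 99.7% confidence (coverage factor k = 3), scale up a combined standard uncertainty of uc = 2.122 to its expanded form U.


U = k * uc
U = 3 * 2.122
U = 6.3660

6.3660


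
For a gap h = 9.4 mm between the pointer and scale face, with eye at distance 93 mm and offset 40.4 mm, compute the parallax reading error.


error = h * offset / d
= 9.4 * 40.4 / 93
= 4.0834

4.0834


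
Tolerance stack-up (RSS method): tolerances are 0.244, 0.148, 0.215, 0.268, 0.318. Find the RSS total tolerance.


RSS = sqrt(0.244^2 + 0.148^2 + 0.215^2 + 0.268^2 + 0.318^2)
= sqrt(0.300613)
= 0.5483

0.5483


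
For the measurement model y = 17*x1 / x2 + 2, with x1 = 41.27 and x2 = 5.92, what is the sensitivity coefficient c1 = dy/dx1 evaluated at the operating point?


y = 17*x1 / x2 + 2
dy/dx1 = 17/x2
Evaluate at x2 = 5.92: c1 = 17 / 5.92
c1 = 2.8716

2.8716


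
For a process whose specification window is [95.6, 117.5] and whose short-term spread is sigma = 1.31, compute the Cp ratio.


Cp = (USL - LSL) / (6 * sigma)
= (117.5 - 95.6) / (6 * 1.31)
= 21.9000 / 7.8600
= 2.7863

2.7863


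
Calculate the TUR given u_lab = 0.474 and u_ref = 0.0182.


TUR = u_lab / u_ref
= 0.474 / 0.0182
= 26.0440

26.0440


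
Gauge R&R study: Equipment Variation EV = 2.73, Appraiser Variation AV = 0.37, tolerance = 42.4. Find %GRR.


GRR = sqrt(EV^2 + AV^2) = sqrt(2.73^2 + 0.37^2) = 2.7549592
%GRR = GRR / tol * 100 = 2.7549592 / 42.4 * 100
%GRR = 6.4975

6.4975


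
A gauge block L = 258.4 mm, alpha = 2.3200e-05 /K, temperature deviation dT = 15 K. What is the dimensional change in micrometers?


dL = L * alpha * dT
= 258.4 * 2.3200e-05 * 15
= 0.0899232 mm
dL_um = 0.0899232 * 1000 = 89.9232 um

89.9232


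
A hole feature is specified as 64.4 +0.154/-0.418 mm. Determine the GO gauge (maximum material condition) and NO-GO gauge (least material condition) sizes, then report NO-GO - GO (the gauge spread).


GO = nominal - lower_tol (smallest hole = maximum material condition)
GO = 64.4 - 0.418 = 63.982
NO-GO = nominal + upper_tol (largest hole = least material condition)
NO-GO = 64.4 + 0.154 = 64.554
spread = NO-GO - GO = 64.554 - 63.982 = 0.5720

0.5720


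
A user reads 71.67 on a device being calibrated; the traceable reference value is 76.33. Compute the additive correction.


Correction = standard - reading
= 76.33 - 71.67
= 4.6600

4.6600


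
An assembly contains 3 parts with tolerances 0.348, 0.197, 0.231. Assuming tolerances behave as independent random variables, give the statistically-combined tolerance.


RSS = sqrt(0.348^2 + 0.197^2 + 0.231^2)
= sqrt(0.213274)
= 0.4618

0.4618


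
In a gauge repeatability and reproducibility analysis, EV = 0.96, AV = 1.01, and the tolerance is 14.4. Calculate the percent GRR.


GRR = sqrt(EV^2 + AV^2) = sqrt(0.96^2 + 1.01^2) = 1.393449
%GRR = GRR / tol * 100 = 1.393449 / 14.4 * 100
%GRR = 9.6767

9.6767


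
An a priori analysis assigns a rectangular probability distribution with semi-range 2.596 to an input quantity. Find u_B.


u_B = half_width / sqrt(3)
u_B = 2.596 / 1.7320508
u_B = 1.4988

1.4988


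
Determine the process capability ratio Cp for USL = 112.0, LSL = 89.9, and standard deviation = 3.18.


Cp = (USL - LSL) / (6 * sigma)
= (112.0 - 89.9) / (6 * 3.18)
= 22.1000 / 19.0800
= 1.1583

1.1583


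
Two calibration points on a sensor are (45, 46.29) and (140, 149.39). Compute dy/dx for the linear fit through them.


slope = (y2 - y1) / (x2 - x1)
= (149.39 - 46.29) / (140 - 45)
= 103.1000 / 95
= 1.0853

1.0853


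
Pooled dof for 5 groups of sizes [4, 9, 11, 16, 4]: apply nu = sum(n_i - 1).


nu = sum_i (n_i - 1)
nu = ((4 - 1) + (9 - 1) + (11 - 1) + (16 - 1) + (4 - 1))
nu = 3 + 8 + 10 + 15 + 3
nu = 39

39


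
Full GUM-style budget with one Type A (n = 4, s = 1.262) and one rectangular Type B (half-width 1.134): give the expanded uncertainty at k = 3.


u_A = s / sqrt(n) = 1.262 / sqrt(4) = 0.631
u_B = half_width / sqrt(3) = 1.134 / sqrt(3) = 0.65471521
uc = sqrt(u_A^2 + u_B^2) = sqrt(0.631^2 + 0.65471521^2) = 0.90929259
U = k * uc = 3 * 0.90929259
U = 2.7279

2.7279


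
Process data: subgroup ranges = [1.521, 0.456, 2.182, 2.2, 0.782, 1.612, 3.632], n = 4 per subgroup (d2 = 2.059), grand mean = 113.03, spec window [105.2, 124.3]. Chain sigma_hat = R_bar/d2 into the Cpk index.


R_bar = (1.521 + 0.456 + 2.182 + 2.2 + 0.782 + 1.612 + 3.632) / 7 = 1.7692857
sigma = R_bar / d2 = 1.7692857 / 2.059 = 0.85929369
Cp = (USL - LSL)/(6*sigma) = (124.3 - 105.2)/(6*0.85929369) = 3.7046
Cpu = (124.3 - 113.03)/(3*0.85929369) = 4.3718
Cpl = (113.03 - 105.2)/(3*0.85929369) = 3.0374
Cpk = min(Cpu, Cpl) = 3.0374

3.0374


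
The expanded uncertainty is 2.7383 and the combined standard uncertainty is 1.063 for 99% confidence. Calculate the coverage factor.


k = U / uc
k = 2.7383 / 1.063
k = 2.576

2.576


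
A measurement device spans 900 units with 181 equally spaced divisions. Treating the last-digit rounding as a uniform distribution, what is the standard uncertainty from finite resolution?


resolution = range / divisions
resolution = 900 / 181 = 4.9723757
u_res = resolution / (2*sqrt(3))
u_res = 4.9723757 / 3.4641016
u_res = 1.4354

1.4354


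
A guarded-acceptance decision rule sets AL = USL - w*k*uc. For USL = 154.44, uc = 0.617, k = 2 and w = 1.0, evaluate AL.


U = k * uc = 2 * 0.617 = 1.234
guard band g = w * U = 1.0 * 1.234 = 1.234
AL = USL - g = 154.44 - 1.234
AL = 153.2060

153.2060


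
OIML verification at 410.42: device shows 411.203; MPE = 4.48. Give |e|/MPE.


e = indication - reference = 411.203 - 410.42 = 0.7830
|e| = 0.7830
ratio = |e| / MPE = 0.7830 / 4.48
ratio = 0.1748

0.1748


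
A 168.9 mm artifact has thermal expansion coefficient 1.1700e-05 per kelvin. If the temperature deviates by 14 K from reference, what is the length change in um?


dL = L * alpha * dT
= 168.9 * 1.1700e-05 * 14
= 0.0276658 mm
dL_um = 0.0276658 * 1000 = 27.6658 um

27.6658


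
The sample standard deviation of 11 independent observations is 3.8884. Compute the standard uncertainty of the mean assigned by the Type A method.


u_A = s / sqrt(n)
u_A = 3.8884 / sqrt(11)
u_A = 3.8884 / 3.3166248
u_A = 1.1724

1.1724


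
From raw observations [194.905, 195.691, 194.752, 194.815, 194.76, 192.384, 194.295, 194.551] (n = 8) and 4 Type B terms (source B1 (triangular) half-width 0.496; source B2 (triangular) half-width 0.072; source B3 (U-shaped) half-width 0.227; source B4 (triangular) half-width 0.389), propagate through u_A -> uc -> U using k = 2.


mean = (194.905 + 195.691 + 194.752 + 194.815 + 194.76 + 192.384 + 194.295 + 194.551) / 8 = 194.519125
s = sqrt(sum((x - mean)^2)/(n-1)) = 0.95108892
u_A = s / sqrt(n) = 0.95108892 / sqrt(8) = 0.33626071
u_B1 = 0.496 / sqrt(6) = 0.20249115
u_B2 = 0.072 / sqrt(6) = 0.029393877
u_B3 = 0.227 / sqrt(2) = 0.16051324
u_B4 = 0.389 / sqrt(6) = 0.15880858
uc = sqrt(0.33626071^2 + 0.20249115^2 + 0.029393877^2 + 0.16051324^2 + 0.15880858^2) = 0.45378695
U = k * uc = 2 * 0.45378695
U = 0.9076

0.9076


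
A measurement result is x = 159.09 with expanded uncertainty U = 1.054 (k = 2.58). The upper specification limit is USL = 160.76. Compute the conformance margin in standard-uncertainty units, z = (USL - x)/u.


u = U / k = 1.054 / 2.58 = 0.40852713
margin = |USL - x| = |160.76 - 159.09| = 1.67
z = margin / u = 1.67 / 0.40852713
z = 4.0879

4.0879


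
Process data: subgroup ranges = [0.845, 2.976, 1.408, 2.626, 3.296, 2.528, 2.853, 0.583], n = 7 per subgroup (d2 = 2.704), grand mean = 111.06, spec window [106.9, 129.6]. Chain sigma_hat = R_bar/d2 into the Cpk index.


R_bar = (0.845 + 2.976 + 1.408 + 2.626 + 3.296 + 2.528 + 2.853 + 0.583) / 8 = 2.139375
sigma = R_bar / d2 = 2.139375 / 2.704 = 0.79118898
Cp = (USL - LSL)/(6*sigma) = (129.6 - 106.9)/(6*0.79118898) = 4.7818
Cpu = (129.6 - 111.06)/(3*0.79118898) = 7.8110
Cpl = (111.06 - 106.9)/(3*0.79118898) = 1.7526
Cpk = min(Cpu, Cpl) = 1.7526

1.7526


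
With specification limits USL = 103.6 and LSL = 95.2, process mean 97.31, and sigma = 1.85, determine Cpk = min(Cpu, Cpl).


Cpu = (USL - mean) / (3*sigma) = (103.6 - 97.31) / (3*1.85) = 1.1333
Cpl = (mean - LSL) / (3*sigma) = (97.31 - 95.2) / (3*1.85) = 0.3802
Cpk = min(Cpu, Cpl) = 0.3802

0.3802


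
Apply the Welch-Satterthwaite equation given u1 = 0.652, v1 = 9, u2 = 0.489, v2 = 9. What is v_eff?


uc = sqrt(u1^2 + u2^2) = sqrt(0.652^2 + 0.489^2) = 0.815
v_eff = uc^4 / (u1^4/v1 + u2^4/v2)
= 0.815^4 / (0.652^4/9 + 0.489^4/9)
= 0.44119485 / 0.026432474
v_eff = 16.6914

16.6914


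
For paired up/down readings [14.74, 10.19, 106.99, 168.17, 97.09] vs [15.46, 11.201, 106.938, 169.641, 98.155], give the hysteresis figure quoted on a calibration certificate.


|14.74 - 15.46| = 0.7200
|10.19 - 11.201| = 1.0110
|106.99 - 106.938| = 0.0520
|168.17 - 169.641| = 1.4710
|97.09 - 98.155| = 1.0650
hysteresis = max(diffs) = 1.4710

1.4710


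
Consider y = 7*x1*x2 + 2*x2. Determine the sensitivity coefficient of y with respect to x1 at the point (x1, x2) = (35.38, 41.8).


y = 7*x1*x2 + 2*x2
dy/dx1 = 7*x2
Evaluate at x2 = 41.8: c1 = 7 * 41.8
c1 = 292.6000

292.6000


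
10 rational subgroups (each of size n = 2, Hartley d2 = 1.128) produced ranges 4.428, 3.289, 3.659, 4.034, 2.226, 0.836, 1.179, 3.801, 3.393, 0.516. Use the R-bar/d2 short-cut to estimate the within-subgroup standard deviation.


R_bar = (4.428 + 3.289 + 3.659 + 4.034 + 2.226 + 0.836 + 1.179 + 3.801 + 3.393 + 0.516) / 10
R_bar = 27.361 / 10 = 2.7361
sigma_hat = R_bar / d2 = 2.7361 / 1.128 = 2.4256

2.4256


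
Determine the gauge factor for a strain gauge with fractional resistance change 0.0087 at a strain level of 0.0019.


GF = (dR/R) / epsilon
= 0.0087 / 0.0019
= 4.5789

4.5789


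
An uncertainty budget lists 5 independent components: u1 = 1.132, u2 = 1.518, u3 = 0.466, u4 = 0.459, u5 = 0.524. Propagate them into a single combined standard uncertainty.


uc = sqrt(1.132^2 + 1.518^2 + 0.466^2 + 0.459^2 + 0.524^2)
uc = sqrt(4.288161)
uc = 2.0708

2.0708


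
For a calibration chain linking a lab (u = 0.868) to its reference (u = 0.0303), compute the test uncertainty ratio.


TUR = u_lab / u_ref
= 0.868 / 0.0303
= 28.6469

28.6469


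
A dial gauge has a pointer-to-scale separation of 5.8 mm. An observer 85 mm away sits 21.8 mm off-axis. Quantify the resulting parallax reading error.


error = h * offset / d
= 5.8 * 21.8 / 85
= 1.4875

1.4875


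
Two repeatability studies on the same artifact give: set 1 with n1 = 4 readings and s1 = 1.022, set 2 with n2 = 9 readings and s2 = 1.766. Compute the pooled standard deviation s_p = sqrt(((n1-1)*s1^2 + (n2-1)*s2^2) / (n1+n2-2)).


s_p = sqrt(((n1-1)*s1^2 + (n2-1)*s2^2) / (n1+n2-2))
numerator = (4-1)*1.022^2 + (9-1)*1.766^2 = 3.133452 + 24.950048 = 28.0835
denominator = 4 + 9 - 2 = 11
s_p^2 = 28.0835 / 11 = 2.5530455
s_p = sqrt(2.5530455) = 1.5978

1.5978


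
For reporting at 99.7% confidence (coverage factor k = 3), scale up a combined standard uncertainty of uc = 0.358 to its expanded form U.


U = k * uc
U = 3 * 0.358
U = 1.0740

1.0740


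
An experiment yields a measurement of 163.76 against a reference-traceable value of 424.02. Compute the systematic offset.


Systematic error = measured - true
= 163.76 - 424.02
= -260.2600

-260.2600


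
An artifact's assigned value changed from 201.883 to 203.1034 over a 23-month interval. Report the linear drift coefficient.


rate = (v2 - v1) / months
= (203.1034 - 201.883) / 23
= 1.2204 / 23
= 0.0531

0.0531


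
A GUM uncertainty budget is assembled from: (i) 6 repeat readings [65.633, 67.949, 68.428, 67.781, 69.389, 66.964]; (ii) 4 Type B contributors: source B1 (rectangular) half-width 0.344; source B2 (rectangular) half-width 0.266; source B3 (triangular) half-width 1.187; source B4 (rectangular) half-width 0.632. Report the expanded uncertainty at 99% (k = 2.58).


mean = (65.633 + 67.949 + 68.428 + 67.781 + 69.389 + 66.964) / 6 = 67.69066667
s = sqrt(sum((x - mean)^2)/(n-1)) = 1.285685
u_A = s / sqrt(n) = 1.285685 / sqrt(6) = 0.5248787
u_B1 = 0.344 / sqrt(3) = 0.19860849
u_B2 = 0.266 / sqrt(3) = 0.15357517
u_B3 = 1.187 / sqrt(6) = 0.48459072
u_B4 = 0.632 / sqrt(3) = 0.36488537
uc = sqrt(0.5248787^2 + 0.19860849^2 + 0.15357517^2 + 0.48459072^2 + 0.36488537^2) = 0.84053424
U = k * uc = 2.58 * 0.84053424
U = 2.1686

2.1686


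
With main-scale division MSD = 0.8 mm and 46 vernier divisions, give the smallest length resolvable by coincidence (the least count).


LC = MSD / n_div
= 0.8 / 46
= 0.0174

0.0174


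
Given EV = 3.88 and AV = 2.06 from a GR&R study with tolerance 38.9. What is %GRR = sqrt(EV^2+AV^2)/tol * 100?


GRR = sqrt(EV^2 + AV^2) = sqrt(3.88^2 + 2.06^2) = 4.3929489
%GRR = GRR / tol * 100 = 4.3929489 / 38.9 * 100
%GRR = 11.2929

11.2929


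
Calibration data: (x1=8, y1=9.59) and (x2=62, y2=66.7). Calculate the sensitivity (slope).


slope = (y2 - y1) / (x2 - x1)
= (66.7 - 9.59) / (62 - 8)
= 57.1100 / 54
= 1.0576

1.0576


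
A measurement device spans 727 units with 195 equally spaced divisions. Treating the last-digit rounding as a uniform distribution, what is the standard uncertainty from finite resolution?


resolution = range / divisions
resolution = 727 / 195 = 3.7282051
u_res = resolution / (2*sqrt(3))
u_res = 3.7282051 / 3.4641016
u_res = 1.0762

1.0762


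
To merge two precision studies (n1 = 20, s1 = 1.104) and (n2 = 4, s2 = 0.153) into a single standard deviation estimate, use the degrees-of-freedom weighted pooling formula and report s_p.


s_p = sqrt(((n1-1)*s1^2 + (n2-1)*s2^2) / (n1+n2-2))
numerator = (20-1)*1.104^2 + (4-1)*0.153^2 = 23.157504 + 0.070227 = 23.227731
denominator = 20 + 4 - 2 = 22
s_p^2 = 23.227731 / 22 = 1.055806
s_p = sqrt(1.055806) = 1.0275

1.0275


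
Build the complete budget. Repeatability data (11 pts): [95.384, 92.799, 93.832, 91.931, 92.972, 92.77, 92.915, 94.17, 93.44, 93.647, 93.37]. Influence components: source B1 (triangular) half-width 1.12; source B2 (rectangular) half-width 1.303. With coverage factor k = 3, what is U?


mean = (95.384 + 92.799 + 93.832 + 91.931 + 92.972 + 92.77 + 92.915 + 94.17 + 93.44 + 93.647 + 93.37) / 11 = 93.38454545
s = sqrt(sum((x - mean)^2)/(n-1)) = 0.90061827
u_A = s / sqrt(n) = 0.90061827 / sqrt(11) = 0.27154663
u_B1 = 1.12 / sqrt(6) = 0.45723809
u_B2 = 1.303 / sqrt(3) = 0.7522874
uc = sqrt(0.27154663^2 + 0.45723809^2 + 0.7522874^2) = 0.92127117
U = k * uc = 3 * 0.92127117
U = 2.7638

2.7638


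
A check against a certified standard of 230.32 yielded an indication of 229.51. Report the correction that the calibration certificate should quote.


Correction = standard - reading
= 230.32 - 229.51
= 0.8100

0.8100


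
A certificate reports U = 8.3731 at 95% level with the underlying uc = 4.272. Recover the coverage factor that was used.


k = U / uc
k = 8.3731 / 4.272
k = 1.96

1.96


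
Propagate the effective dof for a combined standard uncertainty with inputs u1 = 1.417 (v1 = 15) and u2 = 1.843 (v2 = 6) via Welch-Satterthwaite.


uc = sqrt(u1^2 + u2^2) = sqrt(1.417^2 + 1.843^2) = 2.3247662
v_eff = uc^4 / (u1^4/v1 + u2^4/v2)
= 2.3247662^4 / (1.417^4/15 + 1.843^4/6)
= 29.20903 / 2.1916453
v_eff = 13.3274

13.3274


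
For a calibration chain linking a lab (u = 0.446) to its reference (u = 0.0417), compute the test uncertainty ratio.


TUR = u_lab / u_ref
= 0.446 / 0.0417
= 10.6954

10.6954


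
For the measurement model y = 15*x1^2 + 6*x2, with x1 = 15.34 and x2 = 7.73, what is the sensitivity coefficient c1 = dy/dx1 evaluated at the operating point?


y = 15*x1^2 + 6*x2
dy/dx1 = 2*15*x1
Evaluate at x1 = 15.34: c1 = 30 * 15.34
c1 = 460.2000

460.2000


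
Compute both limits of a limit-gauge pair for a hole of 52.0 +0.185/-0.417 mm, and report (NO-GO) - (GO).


GO = nominal - lower_tol (smallest hole = maximum material condition)
GO = 52.0 - 0.417 = 51.583
NO-GO = nominal + upper_tol (largest hole = least material condition)
NO-GO = 52.0 + 0.185 = 52.185
spread = NO-GO - GO = 52.185 - 51.583 = 0.6020

0.6020


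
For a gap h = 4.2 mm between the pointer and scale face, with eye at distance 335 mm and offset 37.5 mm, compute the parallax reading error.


error = h * offset / d
= 4.2 * 37.5 / 335
= 0.4701

0.4701


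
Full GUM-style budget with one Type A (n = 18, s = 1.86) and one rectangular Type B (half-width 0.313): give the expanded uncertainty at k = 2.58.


u_A = s / sqrt(n) = 1.86 / sqrt(18) = 0.4384062
u_B = half_width / sqrt(3) = 0.313 / sqrt(3) = 0.18071063
uc = sqrt(u_A^2 + u_B^2) = sqrt(0.4384062^2 + 0.18071063^2) = 0.47419018
U = k * uc = 2.58 * 0.47419018
U = 1.2234

1.2234


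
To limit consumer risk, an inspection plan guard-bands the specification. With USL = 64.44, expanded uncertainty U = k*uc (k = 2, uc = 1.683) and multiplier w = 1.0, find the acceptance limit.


U = k * uc = 2 * 1.683 = 3.366
guard band g = w * U = 1.0 * 3.366 = 3.366
AL = USL - g = 64.44 - 3.366
AL = 61.0740

61.0740


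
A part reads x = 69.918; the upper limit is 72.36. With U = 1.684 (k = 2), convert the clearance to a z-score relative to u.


u = U / k = 1.684 / 2 = 0.842
margin = |USL - x| = |72.36 - 69.918| = 2.442
z = margin / u = 2.442 / 0.842
z = 2.9002

2.9002


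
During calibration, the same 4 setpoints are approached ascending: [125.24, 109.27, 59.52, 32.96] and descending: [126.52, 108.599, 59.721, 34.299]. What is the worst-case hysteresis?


|125.24 - 126.52| = 1.2800
|109.27 - 108.599| = 0.6710
|59.52 - 59.721| = 0.2010
|32.96 - 34.299| = 1.3390
hysteresis = max(diffs) = 1.3390

1.3390


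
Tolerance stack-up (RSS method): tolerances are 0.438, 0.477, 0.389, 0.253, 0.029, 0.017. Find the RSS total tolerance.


RSS = sqrt(0.438^2 + 0.477^2 + 0.389^2 + 0.253^2 + 0.029^2 + 0.017^2)
= sqrt(0.635833)
= 0.7974

0.7974


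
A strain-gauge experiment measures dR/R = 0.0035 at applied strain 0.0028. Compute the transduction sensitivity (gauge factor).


GF = (dR/R) / epsilon
= 0.0035 / 0.0028
= 1.2500

1.2500


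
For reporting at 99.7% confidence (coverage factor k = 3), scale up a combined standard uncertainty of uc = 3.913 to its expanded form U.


U = k * uc
U = 3 * 3.913
U = 11.7390

11.7390


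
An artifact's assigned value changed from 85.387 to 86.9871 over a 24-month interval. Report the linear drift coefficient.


rate = (v2 - v1) / months
= (86.9871 - 85.387) / 24
= 1.6001 / 24
= 0.0667

0.0667


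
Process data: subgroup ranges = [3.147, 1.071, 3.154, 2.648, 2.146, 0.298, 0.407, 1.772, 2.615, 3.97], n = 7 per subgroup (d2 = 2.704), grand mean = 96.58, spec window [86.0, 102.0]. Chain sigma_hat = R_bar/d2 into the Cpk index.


R_bar = (3.147 + 1.071 + 3.154 + 2.648 + 2.146 + 0.298 + 0.407 + 1.772 + 2.615 + 3.97) / 10 = 2.1228
sigma = R_bar / d2 = 2.1228 / 2.704 = 0.78505917
Cp = (USL - LSL)/(6*sigma) = (102.0 - 86.0)/(6*0.78505917) = 3.3968
Cpu = (102.0 - 96.58)/(3*0.78505917) = 2.3013
Cpl = (96.58 - 86.0)/(3*0.78505917) = 4.4922
Cpk = min(Cpu, Cpl) = 2.3013

2.3013


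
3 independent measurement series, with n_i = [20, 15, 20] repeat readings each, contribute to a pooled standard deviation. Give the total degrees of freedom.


nu = sum_i (n_i - 1)
nu = ((20 - 1) + (15 - 1) + (20 - 1))
nu = 19 + 14 + 19
nu = 52

52


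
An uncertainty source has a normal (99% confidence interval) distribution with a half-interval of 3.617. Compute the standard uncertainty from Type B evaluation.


u_B = half_width / 2.576
u_B = 3.617 / 2.576
u_B = 1.4041

1.4041


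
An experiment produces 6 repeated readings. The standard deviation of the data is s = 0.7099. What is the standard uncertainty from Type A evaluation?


u_A = s / sqrt(n)
u_A = 0.7099 / sqrt(6)
u_A = 0.7099 / 2.4494897
u_A = 0.2898

0.2898


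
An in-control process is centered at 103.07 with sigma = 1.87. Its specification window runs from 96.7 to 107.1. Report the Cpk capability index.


Cpu = (USL - mean) / (3*sigma) = (107.1 - 103.07) / (3*1.87) = 0.7184
Cpl = (mean - LSL) / (3*sigma) = (103.07 - 96.7) / (3*1.87) = 1.1355
Cpk = min(Cpu, Cpl) = 0.7184

0.7184


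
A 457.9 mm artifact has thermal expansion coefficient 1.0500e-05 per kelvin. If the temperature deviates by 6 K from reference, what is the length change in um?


dL = L * alpha * dT
= 457.9 * 1.0500e-05 * 6
= 0.0288477 mm
dL_um = 0.0288477 * 1000 = 28.8477 um

28.8477


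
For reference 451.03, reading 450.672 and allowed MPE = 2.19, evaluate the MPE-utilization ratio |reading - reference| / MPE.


e = indication - reference = 450.672 - 451.03 = -0.3580
|e| = 0.3580
ratio = |e| / MPE = 0.3580 / 2.19
ratio = 0.1635

0.1635


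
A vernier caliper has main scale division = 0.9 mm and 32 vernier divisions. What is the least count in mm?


LC = MSD / n_div
= 0.9 / 32
= 0.0281

0.0281


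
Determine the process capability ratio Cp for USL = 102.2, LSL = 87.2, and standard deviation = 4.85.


Cp = (USL - LSL) / (6 * sigma)
= (102.2 - 87.2) / (6 * 4.85)
= 15.0000 / 29.1000
= 0.5155

0.5155


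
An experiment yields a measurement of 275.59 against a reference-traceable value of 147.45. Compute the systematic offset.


Systematic error = measured - true
= 275.59 - 147.45
= 128.1400

128.1400


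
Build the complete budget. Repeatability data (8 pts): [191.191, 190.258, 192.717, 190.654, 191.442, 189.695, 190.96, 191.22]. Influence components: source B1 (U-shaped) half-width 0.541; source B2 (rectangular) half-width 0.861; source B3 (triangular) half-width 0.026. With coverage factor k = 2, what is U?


mean = (191.191 + 190.258 + 192.717 + 190.654 + 191.442 + 189.695 + 190.96 + 191.22) / 8 = 191.017125
s = sqrt(sum((x - mean)^2)/(n-1)) = 0.89449849
u_A = s / sqrt(n) = 0.89449849 / sqrt(8) = 0.31625297
u_B1 = 0.541 / sqrt(2) = 0.38254477
u_B2 = 0.861 / sqrt(3) = 0.49709858
u_B3 = 0.026 / sqrt(6) = 0.010614456
uc = sqrt(0.31625297^2 + 0.38254477^2 + 0.49709858^2 + 0.010614456^2) = 0.70254972
U = k * uc = 2 * 0.70254972
U = 1.4051

1.4051


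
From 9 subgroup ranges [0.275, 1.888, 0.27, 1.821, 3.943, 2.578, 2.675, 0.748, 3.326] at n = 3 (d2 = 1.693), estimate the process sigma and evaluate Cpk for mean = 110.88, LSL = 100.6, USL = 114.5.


R_bar = (0.275 + 1.888 + 0.27 + 1.821 + 3.943 + 2.578 + 2.675 + 0.748 + 3.326) / 9 = 1.9471111
sigma = R_bar / d2 = 1.9471111 / 1.693 = 1.1500952
Cp = (USL - LSL)/(6*sigma) = (114.5 - 100.6)/(6*1.1500952) = 2.0143
Cpu = (114.5 - 110.88)/(3*1.1500952) = 1.0492
Cpl = (110.88 - 100.6)/(3*1.1500952) = 2.9795
Cpk = min(Cpu, Cpl) = 1.0492

1.0492


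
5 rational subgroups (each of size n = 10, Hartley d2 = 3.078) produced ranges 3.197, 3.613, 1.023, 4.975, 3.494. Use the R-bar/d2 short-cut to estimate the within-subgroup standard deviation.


R_bar = (3.197 + 3.613 + 1.023 + 4.975 + 3.494) / 5
R_bar = 16.302 / 5 = 3.2604
sigma_hat = R_bar / d2 = 3.2604 / 3.078 = 1.0593

1.0593


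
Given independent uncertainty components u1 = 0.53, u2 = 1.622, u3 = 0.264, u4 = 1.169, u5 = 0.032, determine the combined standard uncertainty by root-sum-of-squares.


uc = sqrt(0.53^2 + 1.622^2 + 0.264^2 + 1.169^2 + 0.032^2)
uc = sqrt(4.349065)
uc = 2.0854

2.0854


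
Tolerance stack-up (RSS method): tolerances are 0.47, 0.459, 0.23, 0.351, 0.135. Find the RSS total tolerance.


RSS = sqrt(0.47^2 + 0.459^2 + 0.23^2 + 0.351^2 + 0.135^2)
= sqrt(0.625907)
= 0.7911

0.7911


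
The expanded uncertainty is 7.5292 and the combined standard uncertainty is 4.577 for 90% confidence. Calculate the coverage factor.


k = U / uc
k = 7.5292 / 4.577
k = 1.645

1.645


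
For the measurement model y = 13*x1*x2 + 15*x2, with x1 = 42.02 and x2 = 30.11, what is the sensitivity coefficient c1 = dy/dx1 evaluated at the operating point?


y = 13*x1*x2 + 15*x2
dy/dx1 = 13*x2
Evaluate at x2 = 30.11: c1 = 13 * 30.11
c1 = 391.4300

391.4300


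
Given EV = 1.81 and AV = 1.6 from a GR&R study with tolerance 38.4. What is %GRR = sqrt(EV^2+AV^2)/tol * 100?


GRR = sqrt(EV^2 + AV^2) = sqrt(1.81^2 + 1.6^2) = 2.4158021
%GRR = GRR / tol * 100 = 2.4158021 / 38.4 * 100
%GRR = 6.2912

6.2912


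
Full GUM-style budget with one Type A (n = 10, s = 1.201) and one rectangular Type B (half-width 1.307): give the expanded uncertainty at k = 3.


u_A = s / sqrt(n) = 1.201 / sqrt(10) = 0.37978955
u_B = half_width / sqrt(3) = 1.307 / sqrt(3) = 0.7545968
uc = sqrt(u_A^2 + u_B^2) = sqrt(0.37978955^2 + 0.7545968^2) = 0.84478188
U = k * uc = 3 * 0.84478188
U = 2.5343

2.5343


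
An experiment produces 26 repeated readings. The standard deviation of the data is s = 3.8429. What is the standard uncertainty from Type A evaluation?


u_A = s / sqrt(n)
u_A = 3.8429 / sqrt(26)
u_A = 3.8429 / 5.0990195
u_A = 0.7537

0.7537


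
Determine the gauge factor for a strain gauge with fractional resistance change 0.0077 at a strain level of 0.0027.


GF = (dR/R) / epsilon
= 0.0077 / 0.0027
= 2.8519

2.8519
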